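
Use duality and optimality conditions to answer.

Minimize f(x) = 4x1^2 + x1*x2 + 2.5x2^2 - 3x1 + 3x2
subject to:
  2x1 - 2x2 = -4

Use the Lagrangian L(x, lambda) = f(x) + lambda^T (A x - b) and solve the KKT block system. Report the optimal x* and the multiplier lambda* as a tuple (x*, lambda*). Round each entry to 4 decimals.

Form the Lagrangian:
  L(x, lambda) = (1/2) x^T Q x + c^T x + lambda^T (A x - b)
Stationarity (grad_x L = 0): Q x + c + A^T lambda = 0.
Primal feasibility: A x = b.

This gives the KKT block system:
  [ Q   A^T ] [ x     ]   [-c ]
  [ A    0  ] [ lambda ] = [ b ]

Solving the linear system:
  x*      = (-0.8, 1.2)
  lambda* = (4.1)
  f(x*)   = 11.2

x* = (-0.8, 1.2), lambda* = (4.1)


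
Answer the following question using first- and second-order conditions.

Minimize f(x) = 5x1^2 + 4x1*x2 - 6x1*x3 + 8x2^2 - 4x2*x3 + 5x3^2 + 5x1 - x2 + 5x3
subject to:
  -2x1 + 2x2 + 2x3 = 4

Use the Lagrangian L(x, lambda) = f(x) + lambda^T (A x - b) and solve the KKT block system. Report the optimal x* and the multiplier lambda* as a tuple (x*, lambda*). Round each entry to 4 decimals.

Form the Lagrangian:
  L(x, lambda) = (1/2) x^T Q x + c^T x + lambda^T (A x - b)
Stationarity (grad_x L = 0): Q x + c + A^T lambda = 0.
Primal feasibility: A x = b.

This gives the KKT block system:
  [ Q   A^T ] [ x     ]   [-c ]
  [ A    0  ] [ lambda ] = [ b ]

Solving the linear system:
  x*      = (-1.8594, 0.7812, -0.6406)
  lambda* = (-3.3125)
  f(x*)   = -0.0156

x* = (-1.8594, 0.7812, -0.6406), lambda* = (-3.3125)


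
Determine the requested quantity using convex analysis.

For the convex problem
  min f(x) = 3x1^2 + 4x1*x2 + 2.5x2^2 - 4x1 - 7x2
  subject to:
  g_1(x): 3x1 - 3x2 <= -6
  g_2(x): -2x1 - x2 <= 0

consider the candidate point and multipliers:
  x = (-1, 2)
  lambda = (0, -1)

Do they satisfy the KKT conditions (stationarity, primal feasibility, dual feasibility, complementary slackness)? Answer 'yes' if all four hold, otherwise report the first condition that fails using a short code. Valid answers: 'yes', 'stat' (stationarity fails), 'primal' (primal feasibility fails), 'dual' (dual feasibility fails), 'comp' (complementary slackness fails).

Gradient of f: grad f(x) = Q x + c = (-2, -1)
Constraint values g_i(x) = a_i^T x - b_i:
  g_1((-1, 2)) = -3
  g_2((-1, 2)) = 0
Stationarity residual: grad f(x) + sum_i lambda_i a_i = (0, 0)
  -> stationarity OK
Primal feasibility (all g_i <= 0): OK
Dual feasibility (all lambda_i >= 0): FAILS
Complementary slackness (lambda_i * g_i(x) = 0 for all i): OK

Verdict: the first failing condition is dual_feasibility -> dual.

dual


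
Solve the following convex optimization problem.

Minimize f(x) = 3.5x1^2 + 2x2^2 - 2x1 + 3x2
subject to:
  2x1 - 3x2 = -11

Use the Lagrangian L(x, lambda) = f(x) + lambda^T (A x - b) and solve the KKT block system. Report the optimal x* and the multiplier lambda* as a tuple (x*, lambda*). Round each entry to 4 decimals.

Form the Lagrangian:
  L(x, lambda) = (1/2) x^T Q x + c^T x + lambda^T (A x - b)
Stationarity (grad_x L = 0): Q x + c + A^T lambda = 0.
Primal feasibility: A x = b.

This gives the KKT block system:
  [ Q   A^T ] [ x     ]   [-c ]
  [ A    0  ] [ lambda ] = [ b ]

Solving the linear system:
  x*      = (-1.1139, 2.9241)
  lambda* = (4.8987)
  f(x*)   = 32.443

x* = (-1.1139, 2.9241), lambda* = (4.8987)


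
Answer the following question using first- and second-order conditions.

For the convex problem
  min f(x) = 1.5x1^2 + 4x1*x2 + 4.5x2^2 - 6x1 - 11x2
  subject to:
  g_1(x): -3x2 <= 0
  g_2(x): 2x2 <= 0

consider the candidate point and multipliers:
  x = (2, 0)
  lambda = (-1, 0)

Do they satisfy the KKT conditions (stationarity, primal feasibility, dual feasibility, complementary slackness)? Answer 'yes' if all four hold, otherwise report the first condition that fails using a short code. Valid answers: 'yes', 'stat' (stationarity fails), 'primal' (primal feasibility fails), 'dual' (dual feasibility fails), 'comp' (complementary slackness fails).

Gradient of f: grad f(x) = Q x + c = (0, -3)
Constraint values g_i(x) = a_i^T x - b_i:
  g_1((2, 0)) = 0
  g_2((2, 0)) = 0
Stationarity residual: grad f(x) + sum_i lambda_i a_i = (0, 0)
  -> stationarity OK
Primal feasibility (all g_i <= 0): OK
Dual feasibility (all lambda_i >= 0): FAILS
Complementary slackness (lambda_i * g_i(x) = 0 for all i): OK

Verdict: the first failing condition is dual_feasibility -> dual.

dual


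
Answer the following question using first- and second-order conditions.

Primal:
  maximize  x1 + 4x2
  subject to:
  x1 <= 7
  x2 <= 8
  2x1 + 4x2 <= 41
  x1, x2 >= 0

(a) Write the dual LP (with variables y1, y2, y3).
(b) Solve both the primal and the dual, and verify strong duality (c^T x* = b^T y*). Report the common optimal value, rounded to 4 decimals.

The standard primal-dual pair for 'max c^T x s.t. A x <= b, x >= 0' is:
  Dual:  min b^T y  s.t.  A^T y >= c,  y >= 0.

So the dual LP is:
  minimize  7y1 + 8y2 + 41y3
  subject to:
    y1 + 2y3 >= 1
    y2 + 4y3 >= 4
    y1, y2, y3 >= 0

Solving the primal: x* = (4.5, 8).
  primal value c^T x* = 36.5.
Solving the dual: y* = (0, 2, 0.5).
  dual value b^T y* = 36.5.
Strong duality: c^T x* = b^T y*. Confirmed.

36.5


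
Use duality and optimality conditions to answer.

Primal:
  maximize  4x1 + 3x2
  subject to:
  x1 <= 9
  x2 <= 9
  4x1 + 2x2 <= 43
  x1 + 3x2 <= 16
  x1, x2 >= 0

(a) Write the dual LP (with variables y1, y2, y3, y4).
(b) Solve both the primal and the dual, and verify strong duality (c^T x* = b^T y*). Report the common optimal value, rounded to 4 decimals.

The standard primal-dual pair for 'max c^T x s.t. A x <= b, x >= 0' is:
  Dual:  min b^T y  s.t.  A^T y >= c,  y >= 0.

So the dual LP is:
  minimize  9y1 + 9y2 + 43y3 + 16y4
  subject to:
    y1 + 4y3 + y4 >= 4
    y2 + 2y3 + 3y4 >= 3
    y1, y2, y3, y4 >= 0

Solving the primal: x* = (9, 2.3333).
  primal value c^T x* = 43.
Solving the dual: y* = (3, 0, 0, 1).
  dual value b^T y* = 43.
Strong duality: c^T x* = b^T y*. Confirmed.

43


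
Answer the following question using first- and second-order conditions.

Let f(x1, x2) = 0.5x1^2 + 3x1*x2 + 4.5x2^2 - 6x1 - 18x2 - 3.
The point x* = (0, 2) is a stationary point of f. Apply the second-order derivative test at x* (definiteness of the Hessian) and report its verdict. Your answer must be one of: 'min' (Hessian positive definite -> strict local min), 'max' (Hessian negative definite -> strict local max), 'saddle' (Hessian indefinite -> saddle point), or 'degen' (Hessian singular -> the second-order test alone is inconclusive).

Compute the Hessian H = grad^2 f:
  H = [[1, 3], [3, 9]]
Verify stationarity: grad f(x*) = H x* + g = (0, 0).
Eigenvalues of H: 0, 10.
H has a zero eigenvalue (singular; positive semidefinite but not definite), so H is neither positive definite, negative definite, nor indefinite. The second-order test alone is inconclusive -> degen.
(Indeed, f is constant along the null direction of H through x*, so x* is not a strict local extremum.)

degen


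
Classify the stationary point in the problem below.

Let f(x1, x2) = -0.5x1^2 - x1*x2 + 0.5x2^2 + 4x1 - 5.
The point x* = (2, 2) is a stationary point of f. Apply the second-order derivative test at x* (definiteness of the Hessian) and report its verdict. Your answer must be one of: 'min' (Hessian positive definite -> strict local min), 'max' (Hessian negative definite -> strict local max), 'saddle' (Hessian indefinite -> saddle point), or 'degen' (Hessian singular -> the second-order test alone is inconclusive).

Compute the Hessian H = grad^2 f:
  H = [[-1, -1], [-1, 1]]
Verify stationarity: grad f(x*) = H x* + g = (0, 0).
Eigenvalues of H: -1.4142, 1.4142.
Eigenvalues have mixed signs, so H is indefinite -> x* is a saddle point.

saddle


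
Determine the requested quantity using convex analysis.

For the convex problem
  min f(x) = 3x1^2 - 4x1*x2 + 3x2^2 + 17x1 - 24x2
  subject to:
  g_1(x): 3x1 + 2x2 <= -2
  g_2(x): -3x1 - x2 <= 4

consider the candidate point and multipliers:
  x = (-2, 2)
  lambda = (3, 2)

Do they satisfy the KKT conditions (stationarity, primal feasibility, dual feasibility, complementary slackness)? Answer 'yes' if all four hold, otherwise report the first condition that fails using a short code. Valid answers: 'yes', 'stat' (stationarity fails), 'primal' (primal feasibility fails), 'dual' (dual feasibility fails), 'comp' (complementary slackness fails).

Gradient of f: grad f(x) = Q x + c = (-3, -4)
Constraint values g_i(x) = a_i^T x - b_i:
  g_1((-2, 2)) = 0
  g_2((-2, 2)) = 0
Stationarity residual: grad f(x) + sum_i lambda_i a_i = (0, 0)
  -> stationarity OK
Primal feasibility (all g_i <= 0): OK
Dual feasibility (all lambda_i >= 0): OK
Complementary slackness (lambda_i * g_i(x) = 0 for all i): OK

Verdict: yes, KKT holds.

yes


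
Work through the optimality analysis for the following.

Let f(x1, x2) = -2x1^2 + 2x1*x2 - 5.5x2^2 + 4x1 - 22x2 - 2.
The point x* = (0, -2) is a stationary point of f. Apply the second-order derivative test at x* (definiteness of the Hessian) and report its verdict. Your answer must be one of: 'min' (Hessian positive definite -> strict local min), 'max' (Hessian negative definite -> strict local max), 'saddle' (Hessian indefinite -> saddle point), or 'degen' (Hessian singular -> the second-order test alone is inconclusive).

Compute the Hessian H = grad^2 f:
  H = [[-4, 2], [2, -11]]
Verify stationarity: grad f(x*) = H x* + g = (0, 0).
Eigenvalues of H: -11.5311, -3.4689.
Both eigenvalues < 0, so H is negative definite -> x* is a strict local max.

max


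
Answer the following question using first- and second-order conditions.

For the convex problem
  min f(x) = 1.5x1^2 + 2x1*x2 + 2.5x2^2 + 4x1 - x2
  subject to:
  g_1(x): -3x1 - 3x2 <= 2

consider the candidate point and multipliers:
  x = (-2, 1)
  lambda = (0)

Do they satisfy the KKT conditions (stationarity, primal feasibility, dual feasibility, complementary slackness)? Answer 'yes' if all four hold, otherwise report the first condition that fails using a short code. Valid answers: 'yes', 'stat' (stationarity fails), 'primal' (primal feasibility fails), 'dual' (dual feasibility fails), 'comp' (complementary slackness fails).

Gradient of f: grad f(x) = Q x + c = (0, 0)
Constraint values g_i(x) = a_i^T x - b_i:
  g_1((-2, 1)) = 1
Stationarity residual: grad f(x) + sum_i lambda_i a_i = (0, 0)
  -> stationarity OK
Primal feasibility (all g_i <= 0): FAILS
Dual feasibility (all lambda_i >= 0): OK
Complementary slackness (lambda_i * g_i(x) = 0 for all i): OK

Verdict: the first failing condition is primal_feasibility -> primal.

primal


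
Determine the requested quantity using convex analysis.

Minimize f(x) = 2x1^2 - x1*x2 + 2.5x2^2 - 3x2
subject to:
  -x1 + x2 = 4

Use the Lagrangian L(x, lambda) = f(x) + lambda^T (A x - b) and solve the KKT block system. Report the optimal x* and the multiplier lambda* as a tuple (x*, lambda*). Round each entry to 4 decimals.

Form the Lagrangian:
  L(x, lambda) = (1/2) x^T Q x + c^T x + lambda^T (A x - b)
Stationarity (grad_x L = 0): Q x + c + A^T lambda = 0.
Primal feasibility: A x = b.

This gives the KKT block system:
  [ Q   A^T ] [ x     ]   [-c ]
  [ A    0  ] [ lambda ] = [ b ]

Solving the linear system:
  x*      = (-1.8571, 2.1429)
  lambda* = (-9.5714)
  f(x*)   = 15.9286

x* = (-1.8571, 2.1429), lambda* = (-9.5714)


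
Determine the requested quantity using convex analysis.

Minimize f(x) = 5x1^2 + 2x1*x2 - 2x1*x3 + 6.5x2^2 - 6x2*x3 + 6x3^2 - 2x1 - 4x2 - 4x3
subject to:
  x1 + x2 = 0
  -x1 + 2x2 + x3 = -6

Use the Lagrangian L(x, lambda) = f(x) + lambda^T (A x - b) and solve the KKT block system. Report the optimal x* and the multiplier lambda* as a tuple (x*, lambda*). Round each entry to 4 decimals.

Form the Lagrangian:
  L(x, lambda) = (1/2) x^T Q x + c^T x + lambda^T (A x - b)
Stationarity (grad_x L = 0): Q x + c + A^T lambda = 0.
Primal feasibility: A x = b.

This gives the KKT block system:
  [ Q   A^T ] [ x     ]   [-c ]
  [ A    0  ] [ lambda ] = [ b ]

Solving the linear system:
  x*      = (1.6556, -1.6556, -1.0331)
  lambda* = (-3.5364, 9.7748)
  f(x*)   = 33.0464

x* = (1.6556, -1.6556, -1.0331), lambda* = (-3.5364, 9.7748)


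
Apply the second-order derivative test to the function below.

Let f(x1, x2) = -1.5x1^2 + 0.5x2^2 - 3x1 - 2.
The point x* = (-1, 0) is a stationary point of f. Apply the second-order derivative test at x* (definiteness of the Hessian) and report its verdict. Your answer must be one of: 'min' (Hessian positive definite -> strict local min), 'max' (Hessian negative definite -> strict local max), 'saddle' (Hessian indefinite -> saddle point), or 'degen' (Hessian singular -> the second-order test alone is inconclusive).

Compute the Hessian H = grad^2 f:
  H = [[-3, 0], [0, 1]]
Verify stationarity: grad f(x*) = H x* + g = (0, 0).
Eigenvalues of H: -3, 1.
Eigenvalues have mixed signs, so H is indefinite -> x* is a saddle point.

saddle


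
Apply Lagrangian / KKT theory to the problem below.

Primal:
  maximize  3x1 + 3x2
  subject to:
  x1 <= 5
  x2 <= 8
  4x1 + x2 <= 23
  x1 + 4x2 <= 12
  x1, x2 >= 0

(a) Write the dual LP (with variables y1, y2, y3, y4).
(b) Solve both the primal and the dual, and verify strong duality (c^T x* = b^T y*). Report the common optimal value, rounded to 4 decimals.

The standard primal-dual pair for 'max c^T x s.t. A x <= b, x >= 0' is:
  Dual:  min b^T y  s.t.  A^T y >= c,  y >= 0.

So the dual LP is:
  minimize  5y1 + 8y2 + 23y3 + 12y4
  subject to:
    y1 + 4y3 + y4 >= 3
    y2 + y3 + 4y4 >= 3
    y1, y2, y3, y4 >= 0

Solving the primal: x* = (5, 1.75).
  primal value c^T x* = 20.25.
Solving the dual: y* = (2.25, 0, 0, 0.75).
  dual value b^T y* = 20.25.
Strong duality: c^T x* = b^T y*. Confirmed.

20.25


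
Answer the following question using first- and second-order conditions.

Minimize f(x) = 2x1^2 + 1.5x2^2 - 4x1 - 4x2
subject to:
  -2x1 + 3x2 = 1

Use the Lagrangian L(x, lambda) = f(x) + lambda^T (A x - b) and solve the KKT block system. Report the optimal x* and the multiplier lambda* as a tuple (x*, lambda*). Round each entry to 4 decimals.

Form the Lagrangian:
  L(x, lambda) = (1/2) x^T Q x + c^T x + lambda^T (A x - b)
Stationarity (grad_x L = 0): Q x + c + A^T lambda = 0.
Primal feasibility: A x = b.

This gives the KKT block system:
  [ Q   A^T ] [ x     ]   [-c ]
  [ A    0  ] [ lambda ] = [ b ]

Solving the linear system:
  x*      = (1.125, 1.0833)
  lambda* = (0.25)
  f(x*)   = -4.5417

x* = (1.125, 1.0833), lambda* = (0.25)


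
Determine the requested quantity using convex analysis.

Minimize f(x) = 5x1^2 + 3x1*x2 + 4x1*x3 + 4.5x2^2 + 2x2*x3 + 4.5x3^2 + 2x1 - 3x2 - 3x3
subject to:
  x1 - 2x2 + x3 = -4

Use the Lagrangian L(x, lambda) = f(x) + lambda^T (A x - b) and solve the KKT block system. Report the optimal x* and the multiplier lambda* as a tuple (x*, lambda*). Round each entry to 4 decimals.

Form the Lagrangian:
  L(x, lambda) = (1/2) x^T Q x + c^T x + lambda^T (A x - b)
Stationarity (grad_x L = 0): Q x + c + A^T lambda = 0.
Primal feasibility: A x = b.

This gives the KKT block system:
  [ Q   A^T ] [ x     ]   [-c ]
  [ A    0  ] [ lambda ] = [ b ]

Solving the linear system:
  x*      = (-1.0438, 1.502, 0.0478)
  lambda* = (3.741)
  f(x*)   = 4.1135

x* = (-1.0438, 1.502, 0.0478), lambda* = (3.741)


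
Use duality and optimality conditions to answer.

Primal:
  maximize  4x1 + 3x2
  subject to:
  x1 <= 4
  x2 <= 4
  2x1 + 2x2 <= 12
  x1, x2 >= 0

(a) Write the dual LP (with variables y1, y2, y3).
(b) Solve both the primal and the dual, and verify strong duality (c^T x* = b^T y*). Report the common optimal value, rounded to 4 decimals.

The standard primal-dual pair for 'max c^T x s.t. A x <= b, x >= 0' is:
  Dual:  min b^T y  s.t.  A^T y >= c,  y >= 0.

So the dual LP is:
  minimize  4y1 + 4y2 + 12y3
  subject to:
    y1 + 2y3 >= 4
    y2 + 2y3 >= 3
    y1, y2, y3 >= 0

Solving the primal: x* = (4, 2).
  primal value c^T x* = 22.
Solving the dual: y* = (1, 0, 1.5).
  dual value b^T y* = 22.
Strong duality: c^T x* = b^T y*. Confirmed.

22


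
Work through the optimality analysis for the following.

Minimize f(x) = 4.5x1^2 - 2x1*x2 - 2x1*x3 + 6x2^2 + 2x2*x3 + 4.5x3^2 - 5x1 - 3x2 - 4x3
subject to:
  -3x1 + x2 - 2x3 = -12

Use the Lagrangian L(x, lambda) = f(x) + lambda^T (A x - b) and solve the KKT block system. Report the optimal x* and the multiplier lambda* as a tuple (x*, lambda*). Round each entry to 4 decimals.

Form the Lagrangian:
  L(x, lambda) = (1/2) x^T Q x + c^T x + lambda^T (A x - b)
Stationarity (grad_x L = 0): Q x + c + A^T lambda = 0.
Primal feasibility: A x = b.

This gives the KKT block system:
  [ Q   A^T ] [ x     ]   [-c ]
  [ A    0  ] [ lambda ] = [ b ]

Solving the linear system:
  x*      = (2.5874, -0.0622, 2.0878)
  lambda* = (4.7453)
  f(x*)   = 17.9208

x* = (2.5874, -0.0622, 2.0878), lambda* = (4.7453)


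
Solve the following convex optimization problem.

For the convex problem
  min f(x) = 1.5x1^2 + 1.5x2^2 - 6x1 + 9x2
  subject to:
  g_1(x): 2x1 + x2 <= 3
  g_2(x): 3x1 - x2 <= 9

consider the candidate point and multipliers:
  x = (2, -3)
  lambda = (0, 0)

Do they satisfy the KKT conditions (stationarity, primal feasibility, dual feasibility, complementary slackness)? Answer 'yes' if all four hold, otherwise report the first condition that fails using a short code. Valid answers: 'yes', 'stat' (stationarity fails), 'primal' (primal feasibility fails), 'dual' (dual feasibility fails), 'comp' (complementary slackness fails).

Gradient of f: grad f(x) = Q x + c = (0, 0)
Constraint values g_i(x) = a_i^T x - b_i:
  g_1((2, -3)) = -2
  g_2((2, -3)) = 0
Stationarity residual: grad f(x) + sum_i lambda_i a_i = (0, 0)
  -> stationarity OK
Primal feasibility (all g_i <= 0): OK
Dual feasibility (all lambda_i >= 0): OK
Complementary slackness (lambda_i * g_i(x) = 0 for all i): OK

Verdict: yes, KKT holds.

yes


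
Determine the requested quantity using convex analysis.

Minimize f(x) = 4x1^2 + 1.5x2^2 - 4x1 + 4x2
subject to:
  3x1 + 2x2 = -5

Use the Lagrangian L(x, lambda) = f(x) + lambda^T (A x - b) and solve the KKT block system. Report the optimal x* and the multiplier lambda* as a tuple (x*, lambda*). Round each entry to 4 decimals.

Form the Lagrangian:
  L(x, lambda) = (1/2) x^T Q x + c^T x + lambda^T (A x - b)
Stationarity (grad_x L = 0): Q x + c + A^T lambda = 0.
Primal feasibility: A x = b.

This gives the KKT block system:
  [ Q   A^T ] [ x     ]   [-c ]
  [ A    0  ] [ lambda ] = [ b ]

Solving the linear system:
  x*      = (-0.0847, -2.3729)
  lambda* = (1.5593)
  f(x*)   = -0.678

x* = (-0.0847, -2.3729), lambda* = (1.5593)


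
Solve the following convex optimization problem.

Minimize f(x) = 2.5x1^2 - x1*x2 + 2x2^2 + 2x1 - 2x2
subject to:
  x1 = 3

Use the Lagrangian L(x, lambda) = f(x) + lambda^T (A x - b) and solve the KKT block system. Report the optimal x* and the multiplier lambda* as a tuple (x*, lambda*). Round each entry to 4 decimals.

Form the Lagrangian:
  L(x, lambda) = (1/2) x^T Q x + c^T x + lambda^T (A x - b)
Stationarity (grad_x L = 0): Q x + c + A^T lambda = 0.
Primal feasibility: A x = b.

This gives the KKT block system:
  [ Q   A^T ] [ x     ]   [-c ]
  [ A    0  ] [ lambda ] = [ b ]

Solving the linear system:
  x*      = (3, 1.25)
  lambda* = (-15.75)
  f(x*)   = 25.375

x* = (3, 1.25), lambda* = (-15.75)


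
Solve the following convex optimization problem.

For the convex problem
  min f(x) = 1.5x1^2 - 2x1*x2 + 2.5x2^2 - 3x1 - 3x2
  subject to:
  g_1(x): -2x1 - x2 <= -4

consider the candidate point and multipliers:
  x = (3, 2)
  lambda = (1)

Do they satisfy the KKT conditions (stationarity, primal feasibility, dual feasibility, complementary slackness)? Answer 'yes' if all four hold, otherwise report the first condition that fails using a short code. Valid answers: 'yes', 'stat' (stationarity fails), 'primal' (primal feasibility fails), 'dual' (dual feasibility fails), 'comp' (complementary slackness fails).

Gradient of f: grad f(x) = Q x + c = (2, 1)
Constraint values g_i(x) = a_i^T x - b_i:
  g_1((3, 2)) = -4
Stationarity residual: grad f(x) + sum_i lambda_i a_i = (0, 0)
  -> stationarity OK
Primal feasibility (all g_i <= 0): OK
Dual feasibility (all lambda_i >= 0): OK
Complementary slackness (lambda_i * g_i(x) = 0 for all i): FAILS

Verdict: the first failing condition is complementary_slackness -> comp.

comp


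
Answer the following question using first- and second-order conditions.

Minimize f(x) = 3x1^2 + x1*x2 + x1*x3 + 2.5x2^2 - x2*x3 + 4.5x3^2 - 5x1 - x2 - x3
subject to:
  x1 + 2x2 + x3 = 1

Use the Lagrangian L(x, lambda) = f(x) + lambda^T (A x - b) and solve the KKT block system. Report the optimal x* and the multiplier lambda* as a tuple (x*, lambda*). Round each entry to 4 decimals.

Form the Lagrangian:
  L(x, lambda) = (1/2) x^T Q x + c^T x + lambda^T (A x - b)
Stationarity (grad_x L = 0): Q x + c + A^T lambda = 0.
Primal feasibility: A x = b.

This gives the KKT block system:
  [ Q   A^T ] [ x     ]   [-c ]
  [ A    0  ] [ lambda ] = [ b ]

Solving the linear system:
  x*      = (0.8276, 0.069, 0.0345)
  lambda* = (-0.069)
  f(x*)   = -2.0862

x* = (0.8276, 0.069, 0.0345), lambda* = (-0.069)


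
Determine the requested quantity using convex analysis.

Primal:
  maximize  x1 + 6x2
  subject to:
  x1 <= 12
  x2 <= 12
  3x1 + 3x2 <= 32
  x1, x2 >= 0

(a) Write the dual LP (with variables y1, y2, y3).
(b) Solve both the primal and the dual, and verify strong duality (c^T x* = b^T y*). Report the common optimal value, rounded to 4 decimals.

The standard primal-dual pair for 'max c^T x s.t. A x <= b, x >= 0' is:
  Dual:  min b^T y  s.t.  A^T y >= c,  y >= 0.

So the dual LP is:
  minimize  12y1 + 12y2 + 32y3
  subject to:
    y1 + 3y3 >= 1
    y2 + 3y3 >= 6
    y1, y2, y3 >= 0

Solving the primal: x* = (0, 10.6667).
  primal value c^T x* = 64.
Solving the dual: y* = (0, 0, 2).
  dual value b^T y* = 64.
Strong duality: c^T x* = b^T y*. Confirmed.

64


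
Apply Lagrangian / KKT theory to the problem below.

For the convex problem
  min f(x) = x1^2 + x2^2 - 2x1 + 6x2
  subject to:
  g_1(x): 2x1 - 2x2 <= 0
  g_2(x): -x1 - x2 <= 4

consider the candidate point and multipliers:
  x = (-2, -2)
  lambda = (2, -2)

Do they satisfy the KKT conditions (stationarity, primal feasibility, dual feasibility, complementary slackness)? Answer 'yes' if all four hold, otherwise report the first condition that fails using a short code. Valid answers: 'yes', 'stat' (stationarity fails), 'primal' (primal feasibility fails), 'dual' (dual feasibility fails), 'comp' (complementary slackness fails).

Gradient of f: grad f(x) = Q x + c = (-6, 2)
Constraint values g_i(x) = a_i^T x - b_i:
  g_1((-2, -2)) = 0
  g_2((-2, -2)) = 0
Stationarity residual: grad f(x) + sum_i lambda_i a_i = (0, 0)
  -> stationarity OK
Primal feasibility (all g_i <= 0): OK
Dual feasibility (all lambda_i >= 0): FAILS
Complementary slackness (lambda_i * g_i(x) = 0 for all i): OK

Verdict: the first failing condition is dual_feasibility -> dual.

dual


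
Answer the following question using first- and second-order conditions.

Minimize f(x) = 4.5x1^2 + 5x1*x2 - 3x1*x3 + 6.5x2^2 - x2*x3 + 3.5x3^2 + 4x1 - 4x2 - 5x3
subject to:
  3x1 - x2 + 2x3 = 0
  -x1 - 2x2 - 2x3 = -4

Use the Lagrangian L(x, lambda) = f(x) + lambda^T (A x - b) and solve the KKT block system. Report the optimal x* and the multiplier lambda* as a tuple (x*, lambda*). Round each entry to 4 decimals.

Form the Lagrangian:
  L(x, lambda) = (1/2) x^T Q x + c^T x + lambda^T (A x - b)
Stationarity (grad_x L = 0): Q x + c + A^T lambda = 0.
Primal feasibility: A x = b.

This gives the KKT block system:
  [ Q   A^T ] [ x     ]   [-c ]
  [ A    0  ] [ lambda ] = [ b ]

Solving the linear system:
  x*      = (-0.4821, 1.0119, 1.2291)
  lambda* = (0.4926, 2.5116)
  f(x*)   = -1.0376

x* = (-0.4821, 1.0119, 1.2291), lambda* = (0.4926, 2.5116)


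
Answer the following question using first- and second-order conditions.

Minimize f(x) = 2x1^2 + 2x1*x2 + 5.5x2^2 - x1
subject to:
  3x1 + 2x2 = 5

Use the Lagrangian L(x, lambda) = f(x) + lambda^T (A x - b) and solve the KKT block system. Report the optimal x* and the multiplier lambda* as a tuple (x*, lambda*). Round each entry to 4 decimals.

Form the Lagrangian:
  L(x, lambda) = (1/2) x^T Q x + c^T x + lambda^T (A x - b)
Stationarity (grad_x L = 0): Q x + c + A^T lambda = 0.
Primal feasibility: A x = b.

This gives the KKT block system:
  [ Q   A^T ] [ x     ]   [-c ]
  [ A    0  ] [ lambda ] = [ b ]

Solving the linear system:
  x*      = (1.6374, 0.044)
  lambda* = (-1.8791)
  f(x*)   = 3.8791

x* = (1.6374, 0.044), lambda* = (-1.8791)


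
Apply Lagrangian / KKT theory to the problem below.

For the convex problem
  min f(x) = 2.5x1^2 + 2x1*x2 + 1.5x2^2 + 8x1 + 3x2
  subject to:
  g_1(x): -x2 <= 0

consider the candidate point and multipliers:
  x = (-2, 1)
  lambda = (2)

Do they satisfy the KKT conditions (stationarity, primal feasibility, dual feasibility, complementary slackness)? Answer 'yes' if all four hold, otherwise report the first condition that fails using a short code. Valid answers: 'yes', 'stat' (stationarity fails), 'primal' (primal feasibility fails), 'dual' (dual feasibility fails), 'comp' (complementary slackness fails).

Gradient of f: grad f(x) = Q x + c = (0, 2)
Constraint values g_i(x) = a_i^T x - b_i:
  g_1((-2, 1)) = -1
Stationarity residual: grad f(x) + sum_i lambda_i a_i = (0, 0)
  -> stationarity OK
Primal feasibility (all g_i <= 0): OK
Dual feasibility (all lambda_i >= 0): OK
Complementary slackness (lambda_i * g_i(x) = 0 for all i): FAILS

Verdict: the first failing condition is complementary_slackness -> comp.

comp


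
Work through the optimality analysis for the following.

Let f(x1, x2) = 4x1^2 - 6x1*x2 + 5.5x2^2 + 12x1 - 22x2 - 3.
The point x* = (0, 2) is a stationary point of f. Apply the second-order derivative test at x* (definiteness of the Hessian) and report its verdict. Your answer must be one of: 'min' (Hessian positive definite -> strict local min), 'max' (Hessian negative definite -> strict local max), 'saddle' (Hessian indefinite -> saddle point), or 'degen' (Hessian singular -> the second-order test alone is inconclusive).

Compute the Hessian H = grad^2 f:
  H = [[8, -6], [-6, 11]]
Verify stationarity: grad f(x*) = H x* + g = (0, 0).
Eigenvalues of H: 3.3153, 15.6847.
Both eigenvalues > 0, so H is positive definite -> x* is a strict local min.

min


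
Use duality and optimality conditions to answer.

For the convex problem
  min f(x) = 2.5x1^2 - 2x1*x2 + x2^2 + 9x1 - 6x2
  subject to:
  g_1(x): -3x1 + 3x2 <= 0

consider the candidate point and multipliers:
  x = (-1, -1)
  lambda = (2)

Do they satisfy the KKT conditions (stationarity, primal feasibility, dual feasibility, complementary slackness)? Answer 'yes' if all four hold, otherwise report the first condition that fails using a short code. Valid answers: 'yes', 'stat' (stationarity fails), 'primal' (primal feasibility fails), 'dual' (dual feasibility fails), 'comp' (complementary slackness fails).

Gradient of f: grad f(x) = Q x + c = (6, -6)
Constraint values g_i(x) = a_i^T x - b_i:
  g_1((-1, -1)) = 0
Stationarity residual: grad f(x) + sum_i lambda_i a_i = (0, 0)
  -> stationarity OK
Primal feasibility (all g_i <= 0): OK
Dual feasibility (all lambda_i >= 0): OK
Complementary slackness (lambda_i * g_i(x) = 0 for all i): OK

Verdict: yes, KKT holds.

yes


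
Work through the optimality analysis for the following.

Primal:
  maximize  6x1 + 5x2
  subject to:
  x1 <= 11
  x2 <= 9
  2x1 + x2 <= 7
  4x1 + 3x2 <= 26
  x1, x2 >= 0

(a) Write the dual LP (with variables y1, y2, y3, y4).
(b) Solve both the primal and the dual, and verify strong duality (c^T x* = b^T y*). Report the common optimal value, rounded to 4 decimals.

The standard primal-dual pair for 'max c^T x s.t. A x <= b, x >= 0' is:
  Dual:  min b^T y  s.t.  A^T y >= c,  y >= 0.

So the dual LP is:
  minimize  11y1 + 9y2 + 7y3 + 26y4
  subject to:
    y1 + 2y3 + 4y4 >= 6
    y2 + y3 + 3y4 >= 5
    y1, y2, y3, y4 >= 0

Solving the primal: x* = (0, 7).
  primal value c^T x* = 35.
Solving the dual: y* = (0, 0, 5, 0).
  dual value b^T y* = 35.
Strong duality: c^T x* = b^T y*. Confirmed.

35


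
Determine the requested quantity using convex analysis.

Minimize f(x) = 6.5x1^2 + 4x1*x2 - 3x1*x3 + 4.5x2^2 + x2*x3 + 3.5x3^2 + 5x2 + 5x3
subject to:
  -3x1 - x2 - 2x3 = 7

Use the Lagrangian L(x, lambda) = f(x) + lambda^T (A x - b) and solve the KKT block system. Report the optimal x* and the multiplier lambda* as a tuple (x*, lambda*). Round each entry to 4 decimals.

Form the Lagrangian:
  L(x, lambda) = (1/2) x^T Q x + c^T x + lambda^T (A x - b)
Stationarity (grad_x L = 0): Q x + c + A^T lambda = 0.
Primal feasibility: A x = b.

This gives the KKT block system:
  [ Q   A^T ] [ x     ]   [-c ]
  [ A    0  ] [ lambda ] = [ b ]

Solving the linear system:
  x*      = (-1.0035, -0.2018, -1.8938)
  lambda* = (-2.7239)
  f(x*)   = 4.2947

x* = (-1.0035, -0.2018, -1.8938), lambda* = (-2.7239)


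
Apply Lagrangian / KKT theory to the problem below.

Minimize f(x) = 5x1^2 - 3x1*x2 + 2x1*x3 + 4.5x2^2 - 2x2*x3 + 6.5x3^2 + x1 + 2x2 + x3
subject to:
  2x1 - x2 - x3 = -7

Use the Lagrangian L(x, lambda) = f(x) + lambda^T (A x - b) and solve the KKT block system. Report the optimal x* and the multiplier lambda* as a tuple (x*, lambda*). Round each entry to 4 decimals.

Form the Lagrangian:
  L(x, lambda) = (1/2) x^T Q x + c^T x + lambda^T (A x - b)
Stationarity (grad_x L = 0): Q x + c + A^T lambda = 0.
Primal feasibility: A x = b.

This gives the KKT block system:
  [ Q   A^T ] [ x     ]   [-c ]
  [ A    0  ] [ lambda ] = [ b ]

Solving the linear system:
  x*      = (-2.5782, 0.5294, 1.3143)
  lambda* = (11.8706)
  f(x*)   = 41.4445

x* = (-2.5782, 0.5294, 1.3143), lambda* = (11.8706)


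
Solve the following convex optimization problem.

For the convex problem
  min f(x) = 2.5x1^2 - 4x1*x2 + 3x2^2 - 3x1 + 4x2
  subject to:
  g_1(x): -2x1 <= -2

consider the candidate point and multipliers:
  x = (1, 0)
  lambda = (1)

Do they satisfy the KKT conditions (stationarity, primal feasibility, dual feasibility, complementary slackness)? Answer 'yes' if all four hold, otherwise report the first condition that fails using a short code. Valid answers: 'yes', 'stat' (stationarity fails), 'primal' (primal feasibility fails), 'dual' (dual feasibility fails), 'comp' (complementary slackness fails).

Gradient of f: grad f(x) = Q x + c = (2, 0)
Constraint values g_i(x) = a_i^T x - b_i:
  g_1((1, 0)) = 0
Stationarity residual: grad f(x) + sum_i lambda_i a_i = (0, 0)
  -> stationarity OK
Primal feasibility (all g_i <= 0): OK
Dual feasibility (all lambda_i >= 0): OK
Complementary slackness (lambda_i * g_i(x) = 0 for all i): OK

Verdict: yes, KKT holds.

yes


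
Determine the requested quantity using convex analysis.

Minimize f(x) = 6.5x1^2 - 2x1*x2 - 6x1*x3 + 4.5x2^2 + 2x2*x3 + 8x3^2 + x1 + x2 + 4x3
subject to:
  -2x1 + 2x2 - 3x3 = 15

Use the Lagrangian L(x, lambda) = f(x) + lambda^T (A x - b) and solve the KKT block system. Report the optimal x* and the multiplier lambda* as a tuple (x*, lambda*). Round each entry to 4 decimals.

Form the Lagrangian:
  L(x, lambda) = (1/2) x^T Q x + c^T x + lambda^T (A x - b)
Stationarity (grad_x L = 0): Q x + c + A^T lambda = 0.
Primal feasibility: A x = b.

This gives the KKT block system:
  [ Q   A^T ] [ x     ]   [-c ]
  [ A    0  ] [ lambda ] = [ b ]

Solving the linear system:
  x*      = (-2.1041, 1.559, -2.558)
  lambda* = (-7.0616)
  f(x*)   = 47.5736

x* = (-2.1041, 1.559, -2.558), lambda* = (-7.0616)


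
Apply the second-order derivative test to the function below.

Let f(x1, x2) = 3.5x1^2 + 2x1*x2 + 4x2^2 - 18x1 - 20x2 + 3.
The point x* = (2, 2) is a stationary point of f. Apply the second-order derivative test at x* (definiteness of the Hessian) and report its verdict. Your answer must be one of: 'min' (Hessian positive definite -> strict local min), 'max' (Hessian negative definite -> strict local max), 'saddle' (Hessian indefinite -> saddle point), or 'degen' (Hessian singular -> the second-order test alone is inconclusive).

Compute the Hessian H = grad^2 f:
  H = [[7, 2], [2, 8]]
Verify stationarity: grad f(x*) = H x* + g = (0, 0).
Eigenvalues of H: 5.4384, 9.5616.
Both eigenvalues > 0, so H is positive definite -> x* is a strict local min.

min


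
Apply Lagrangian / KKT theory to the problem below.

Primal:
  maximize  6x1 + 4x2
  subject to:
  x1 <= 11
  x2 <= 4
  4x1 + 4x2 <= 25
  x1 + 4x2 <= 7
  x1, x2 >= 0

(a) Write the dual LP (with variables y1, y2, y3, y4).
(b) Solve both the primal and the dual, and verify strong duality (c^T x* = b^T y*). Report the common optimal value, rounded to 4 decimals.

The standard primal-dual pair for 'max c^T x s.t. A x <= b, x >= 0' is:
  Dual:  min b^T y  s.t.  A^T y >= c,  y >= 0.

So the dual LP is:
  minimize  11y1 + 4y2 + 25y3 + 7y4
  subject to:
    y1 + 4y3 + y4 >= 6
    y2 + 4y3 + 4y4 >= 4
    y1, y2, y3, y4 >= 0

Solving the primal: x* = (6.25, 0).
  primal value c^T x* = 37.5.
Solving the dual: y* = (0, 0, 1.5, 0).
  dual value b^T y* = 37.5.
Strong duality: c^T x* = b^T y*. Confirmed.

37.5


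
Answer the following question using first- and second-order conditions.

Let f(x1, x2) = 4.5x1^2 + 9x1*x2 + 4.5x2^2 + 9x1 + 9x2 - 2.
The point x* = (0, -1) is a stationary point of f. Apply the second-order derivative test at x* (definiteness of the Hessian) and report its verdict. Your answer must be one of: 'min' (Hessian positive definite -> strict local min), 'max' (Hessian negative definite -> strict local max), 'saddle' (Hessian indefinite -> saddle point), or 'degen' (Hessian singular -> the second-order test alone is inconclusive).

Compute the Hessian H = grad^2 f:
  H = [[9, 9], [9, 9]]
Verify stationarity: grad f(x*) = H x* + g = (0, 0).
Eigenvalues of H: 0, 18.
H has a zero eigenvalue (singular; positive semidefinite but not definite), so H is neither positive definite, negative definite, nor indefinite. The second-order test alone is inconclusive -> degen.
(Indeed, f is constant along the null direction of H through x*, so x* is not a strict local extremum.)

degen


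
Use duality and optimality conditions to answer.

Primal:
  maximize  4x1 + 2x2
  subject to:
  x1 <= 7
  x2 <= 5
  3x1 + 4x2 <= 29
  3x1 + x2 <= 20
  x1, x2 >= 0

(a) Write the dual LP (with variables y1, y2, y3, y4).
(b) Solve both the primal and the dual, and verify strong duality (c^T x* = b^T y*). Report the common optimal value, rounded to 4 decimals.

The standard primal-dual pair for 'max c^T x s.t. A x <= b, x >= 0' is:
  Dual:  min b^T y  s.t.  A^T y >= c,  y >= 0.

So the dual LP is:
  minimize  7y1 + 5y2 + 29y3 + 20y4
  subject to:
    y1 + 3y3 + 3y4 >= 4
    y2 + 4y3 + y4 >= 2
    y1, y2, y3, y4 >= 0

Solving the primal: x* = (5.6667, 3).
  primal value c^T x* = 28.6667.
Solving the dual: y* = (0, 0, 0.2222, 1.1111).
  dual value b^T y* = 28.6667.
Strong duality: c^T x* = b^T y*. Confirmed.

28.6667


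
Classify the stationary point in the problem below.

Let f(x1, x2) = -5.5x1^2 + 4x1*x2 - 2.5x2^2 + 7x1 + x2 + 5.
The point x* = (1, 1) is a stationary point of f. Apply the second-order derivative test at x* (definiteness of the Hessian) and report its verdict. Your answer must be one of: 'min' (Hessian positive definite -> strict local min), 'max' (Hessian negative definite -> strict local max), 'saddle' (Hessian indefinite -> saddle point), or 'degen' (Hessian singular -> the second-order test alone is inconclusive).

Compute the Hessian H = grad^2 f:
  H = [[-11, 4], [4, -5]]
Verify stationarity: grad f(x*) = H x* + g = (0, 0).
Eigenvalues of H: -13, -3.
Both eigenvalues < 0, so H is negative definite -> x* is a strict local max.

max


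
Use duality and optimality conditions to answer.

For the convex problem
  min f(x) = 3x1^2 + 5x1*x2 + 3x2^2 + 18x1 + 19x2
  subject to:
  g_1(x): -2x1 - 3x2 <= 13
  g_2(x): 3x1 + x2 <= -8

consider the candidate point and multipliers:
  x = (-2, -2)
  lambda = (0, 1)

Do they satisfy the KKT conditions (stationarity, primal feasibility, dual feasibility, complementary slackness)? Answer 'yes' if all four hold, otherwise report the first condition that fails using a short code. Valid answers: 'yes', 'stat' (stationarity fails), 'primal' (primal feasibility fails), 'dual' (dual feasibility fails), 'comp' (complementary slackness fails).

Gradient of f: grad f(x) = Q x + c = (-4, -3)
Constraint values g_i(x) = a_i^T x - b_i:
  g_1((-2, -2)) = -3
  g_2((-2, -2)) = 0
Stationarity residual: grad f(x) + sum_i lambda_i a_i = (-1, -2)
  -> stationarity FAILS
Primal feasibility (all g_i <= 0): OK
Dual feasibility (all lambda_i >= 0): OK
Complementary slackness (lambda_i * g_i(x) = 0 for all i): OK

Verdict: the first failing condition is stationarity -> stat.

stat


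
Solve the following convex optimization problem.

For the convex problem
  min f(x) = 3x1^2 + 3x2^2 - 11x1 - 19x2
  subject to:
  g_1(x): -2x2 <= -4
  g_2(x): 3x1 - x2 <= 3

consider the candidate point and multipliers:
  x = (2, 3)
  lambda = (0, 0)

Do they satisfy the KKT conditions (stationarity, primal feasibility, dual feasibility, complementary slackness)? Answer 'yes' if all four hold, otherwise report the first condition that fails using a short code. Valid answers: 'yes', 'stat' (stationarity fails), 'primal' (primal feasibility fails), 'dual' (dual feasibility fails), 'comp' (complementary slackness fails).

Gradient of f: grad f(x) = Q x + c = (1, -1)
Constraint values g_i(x) = a_i^T x - b_i:
  g_1((2, 3)) = -2
  g_2((2, 3)) = 0
Stationarity residual: grad f(x) + sum_i lambda_i a_i = (1, -1)
  -> stationarity FAILS
Primal feasibility (all g_i <= 0): OK
Dual feasibility (all lambda_i >= 0): OK
Complementary slackness (lambda_i * g_i(x) = 0 for all i): OK

Verdict: the first failing condition is stationarity -> stat.

stat


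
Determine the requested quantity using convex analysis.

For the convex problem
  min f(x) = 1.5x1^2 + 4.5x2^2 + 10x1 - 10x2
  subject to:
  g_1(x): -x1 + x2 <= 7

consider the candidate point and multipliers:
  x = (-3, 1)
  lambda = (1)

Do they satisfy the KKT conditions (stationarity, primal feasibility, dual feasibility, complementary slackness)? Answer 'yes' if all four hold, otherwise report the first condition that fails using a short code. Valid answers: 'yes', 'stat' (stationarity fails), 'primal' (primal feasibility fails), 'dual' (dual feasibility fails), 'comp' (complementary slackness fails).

Gradient of f: grad f(x) = Q x + c = (1, -1)
Constraint values g_i(x) = a_i^T x - b_i:
  g_1((-3, 1)) = -3
Stationarity residual: grad f(x) + sum_i lambda_i a_i = (0, 0)
  -> stationarity OK
Primal feasibility (all g_i <= 0): OK
Dual feasibility (all lambda_i >= 0): OK
Complementary slackness (lambda_i * g_i(x) = 0 for all i): FAILS

Verdict: the first failing condition is complementary_slackness -> comp.

comp


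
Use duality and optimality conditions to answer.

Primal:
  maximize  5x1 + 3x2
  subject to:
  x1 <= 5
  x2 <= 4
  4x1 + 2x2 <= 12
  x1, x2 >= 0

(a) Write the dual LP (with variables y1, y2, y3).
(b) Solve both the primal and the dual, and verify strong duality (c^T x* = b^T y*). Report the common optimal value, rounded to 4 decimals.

The standard primal-dual pair for 'max c^T x s.t. A x <= b, x >= 0' is:
  Dual:  min b^T y  s.t.  A^T y >= c,  y >= 0.

So the dual LP is:
  minimize  5y1 + 4y2 + 12y3
  subject to:
    y1 + 4y3 >= 5
    y2 + 2y3 >= 3
    y1, y2, y3 >= 0

Solving the primal: x* = (1, 4).
  primal value c^T x* = 17.
Solving the dual: y* = (0, 0.5, 1.25).
  dual value b^T y* = 17.
Strong duality: c^T x* = b^T y*. Confirmed.

17


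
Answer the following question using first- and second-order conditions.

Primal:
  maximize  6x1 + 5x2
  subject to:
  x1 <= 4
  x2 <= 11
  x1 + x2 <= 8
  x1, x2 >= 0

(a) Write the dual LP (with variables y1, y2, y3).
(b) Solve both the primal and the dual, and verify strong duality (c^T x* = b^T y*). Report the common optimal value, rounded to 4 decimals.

The standard primal-dual pair for 'max c^T x s.t. A x <= b, x >= 0' is:
  Dual:  min b^T y  s.t.  A^T y >= c,  y >= 0.

So the dual LP is:
  minimize  4y1 + 11y2 + 8y3
  subject to:
    y1 + y3 >= 6
    y2 + y3 >= 5
    y1, y2, y3 >= 0

Solving the primal: x* = (4, 4).
  primal value c^T x* = 44.
Solving the dual: y* = (1, 0, 5).
  dual value b^T y* = 44.
Strong duality: c^T x* = b^T y*. Confirmed.

44
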